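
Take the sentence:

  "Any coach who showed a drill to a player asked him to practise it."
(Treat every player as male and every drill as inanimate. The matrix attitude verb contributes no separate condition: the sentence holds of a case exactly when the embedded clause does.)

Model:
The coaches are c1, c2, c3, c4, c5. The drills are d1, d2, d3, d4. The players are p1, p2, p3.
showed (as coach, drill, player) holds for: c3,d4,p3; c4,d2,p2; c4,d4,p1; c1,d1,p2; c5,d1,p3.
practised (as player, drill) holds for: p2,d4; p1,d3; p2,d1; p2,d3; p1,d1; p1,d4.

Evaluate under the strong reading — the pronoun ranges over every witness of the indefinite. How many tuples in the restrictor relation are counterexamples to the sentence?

3

"him" takes "a player" as antecedent and "it" takes "a drill"; both are donkey pronouns co-varying with the restrictor.
Strong reading: for every (c,d,p) with showed(c,d,p), practised(p,d).
Restrictor triples: (c1,d1,p2)→practised(p2,d1) ✓  (c3,d4,p3)→practised(p3,d4) ✗  (c4,d2,p2)→practised(p2,d2) ✗  (c4,d4,p1)→practised(p1,d4) ✓  (c5,d1,p3)→practised(p3,d1) ✗
Counterexamples (restrictor triples failing the scope): 3.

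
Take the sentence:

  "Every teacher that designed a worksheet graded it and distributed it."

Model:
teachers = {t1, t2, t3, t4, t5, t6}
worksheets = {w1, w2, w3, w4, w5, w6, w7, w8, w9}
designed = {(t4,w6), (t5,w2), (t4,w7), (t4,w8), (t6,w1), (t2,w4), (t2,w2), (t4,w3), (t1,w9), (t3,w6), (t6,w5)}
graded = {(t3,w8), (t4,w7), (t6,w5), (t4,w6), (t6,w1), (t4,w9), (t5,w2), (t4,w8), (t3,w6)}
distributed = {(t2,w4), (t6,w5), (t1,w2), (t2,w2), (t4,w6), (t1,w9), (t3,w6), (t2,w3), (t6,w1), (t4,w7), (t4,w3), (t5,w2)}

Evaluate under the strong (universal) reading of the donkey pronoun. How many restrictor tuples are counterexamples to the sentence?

"it" takes "a worksheet" as antecedent — a donkey pronoun bound across the clause boundary.
Strong reading: for every (t,w) with designed(t,w), graded(t,w) ∧ distributed(t,w).
Restrictor pairs: (t1,w9) ✗  (t2,w2) ✗  (t2,w4) ✗  (t3,w6) ✓  (t4,w3) ✗  (t4,w6) ✓  (t4,w7) ✓  (t4,w8) ✗  (t5,w2) ✓  (t6,w1) ✓  (t6,w5) ✓
Counterexamples (restrictor pairs failing the scope): 5.

5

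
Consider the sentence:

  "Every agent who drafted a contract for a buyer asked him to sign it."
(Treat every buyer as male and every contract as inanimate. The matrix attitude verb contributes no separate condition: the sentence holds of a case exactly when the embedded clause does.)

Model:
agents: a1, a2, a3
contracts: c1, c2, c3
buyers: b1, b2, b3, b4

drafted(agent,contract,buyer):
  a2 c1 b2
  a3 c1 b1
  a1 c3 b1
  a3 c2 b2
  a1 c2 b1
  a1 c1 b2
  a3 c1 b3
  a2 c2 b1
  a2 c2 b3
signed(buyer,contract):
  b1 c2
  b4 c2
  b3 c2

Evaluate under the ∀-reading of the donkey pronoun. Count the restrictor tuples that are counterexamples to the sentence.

6

"him" takes "a buyer" as antecedent and "it" takes "a contract"; both are donkey pronouns co-varying with the restrictor.
Strong reading: for every (a,c,b) with drafted(a,c,b), signed(b,c).
Restrictor triples: (a1,c1,b2)→signed(b2,c1) ✗  (a1,c2,b1)→signed(b1,c2) ✓  (a1,c3,b1)→signed(b1,c3) ✗  (a2,c1,b2)→signed(b2,c1) ✗  (a2,c2,b1)→signed(b1,c2) ✓  (a2,c2,b3)→signed(b3,c2) ✓  (a3,c1,b1)→signed(b1,c1) ✗  (a3,c1,b3)→signed(b3,c1) ✗  (a3,c2,b2)→signed(b2,c2) ✗
Counterexamples (restrictor triples failing the scope): 6.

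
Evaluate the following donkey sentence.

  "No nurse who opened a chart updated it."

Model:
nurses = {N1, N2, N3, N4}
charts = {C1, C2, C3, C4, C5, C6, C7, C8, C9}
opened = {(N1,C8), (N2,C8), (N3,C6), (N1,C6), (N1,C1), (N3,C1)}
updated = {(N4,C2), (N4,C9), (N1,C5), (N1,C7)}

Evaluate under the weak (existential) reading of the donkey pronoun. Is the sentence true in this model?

True

"it" takes "a chart" as antecedent — a donkey pronoun bound across the clause boundary.
Truth condition: for no (n,c) with opened(n,c) does updated(n,c) hold.
Restrictor pairs — does the scope hold? (N1,C1):fails  (N1,C6):fails  (N1,C8):fails  (N2,C8):fails  (N3,C1):fails  (N3,C6):fails
Scope holds for no restrictor pair, so the sentence is true.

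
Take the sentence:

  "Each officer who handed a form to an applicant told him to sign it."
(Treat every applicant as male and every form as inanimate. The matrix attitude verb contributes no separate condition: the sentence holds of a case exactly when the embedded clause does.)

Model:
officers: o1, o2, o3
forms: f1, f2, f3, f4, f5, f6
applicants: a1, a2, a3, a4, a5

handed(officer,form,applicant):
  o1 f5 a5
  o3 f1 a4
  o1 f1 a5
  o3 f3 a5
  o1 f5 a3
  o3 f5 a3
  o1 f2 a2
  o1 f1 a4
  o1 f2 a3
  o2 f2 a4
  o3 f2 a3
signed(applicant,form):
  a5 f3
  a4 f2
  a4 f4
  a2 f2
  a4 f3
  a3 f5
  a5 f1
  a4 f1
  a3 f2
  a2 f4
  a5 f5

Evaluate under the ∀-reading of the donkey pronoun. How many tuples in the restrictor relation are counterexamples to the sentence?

"him" takes "an applicant" as antecedent and "it" takes "a form"; both are donkey pronouns co-varying with the restrictor.
Strong reading: for every (o,f,a) with handed(o,f,a), signed(a,f).
Restrictor triples: (o1,f1,a4)→signed(a4,f1) ✓  (o1,f1,a5)→signed(a5,f1) ✓  (o1,f2,a2)→signed(a2,f2) ✓  (o1,f2,a3)→signed(a3,f2) ✓  (o1,f5,a3)→signed(a3,f5) ✓  (o1,f5,a5)→signed(a5,f5) ✓  (o2,f2,a4)→signed(a4,f2) ✓  (o3,f1,a4)→signed(a4,f1) ✓  (o3,f2,a3)→signed(a3,f2) ✓  (o3,f3,a5)→signed(a5,f3) ✓  (o3,f5,a3)→signed(a3,f5) ✓
Counterexamples (restrictor triples failing the scope): 0.

0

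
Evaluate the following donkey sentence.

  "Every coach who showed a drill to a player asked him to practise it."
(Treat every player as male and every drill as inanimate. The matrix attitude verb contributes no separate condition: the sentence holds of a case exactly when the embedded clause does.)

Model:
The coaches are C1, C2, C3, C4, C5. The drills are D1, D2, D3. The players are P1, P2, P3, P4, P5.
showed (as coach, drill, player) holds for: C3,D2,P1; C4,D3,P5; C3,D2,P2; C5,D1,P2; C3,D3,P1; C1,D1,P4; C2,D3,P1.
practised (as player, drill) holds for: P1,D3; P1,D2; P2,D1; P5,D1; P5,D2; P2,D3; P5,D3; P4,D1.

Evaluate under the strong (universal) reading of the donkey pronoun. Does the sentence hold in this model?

False

"him" takes "a player" as antecedent and "it" takes "a drill"; both are donkey pronouns co-varying with the restrictor.
Strong reading: for every (c,d,p) with showed(c,d,p), practised(p,d).
Restrictor triples: (C1,D1,P4)→practised(P4,D1) ✓  (C2,D3,P1)→practised(P1,D3) ✓  (C3,D2,P1)→practised(P1,D2) ✓  (C3,D2,P2)→practised(P2,D2) ✗  (C3,D3,P1)→practised(P1,D3) ✓  (C4,D3,P5)→practised(P5,D3) ✓  (C5,D1,P2)→practised(P2,D1) ✓
Counterexample: (C3,D2,P2) — practised(P2,D2) does not hold.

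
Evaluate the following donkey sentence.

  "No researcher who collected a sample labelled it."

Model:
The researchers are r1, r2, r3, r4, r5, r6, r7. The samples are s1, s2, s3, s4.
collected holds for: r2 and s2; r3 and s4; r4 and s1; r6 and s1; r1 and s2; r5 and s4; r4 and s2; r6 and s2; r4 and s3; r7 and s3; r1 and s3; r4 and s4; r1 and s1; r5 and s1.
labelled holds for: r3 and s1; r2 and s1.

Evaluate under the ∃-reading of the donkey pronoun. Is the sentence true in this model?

"it" takes "a sample" as antecedent — a donkey pronoun bound across the clause boundary.
Truth condition: for no (r,s) with collected(r,s) does labelled(r,s) hold.
Restrictor pairs — does the scope hold? (r1,s1):fails  (r1,s2):fails  (r1,s3):fails  (r2,s2):fails  (r3,s4):fails  (r4,s1):fails  (r4,s2):fails  (r4,s3):fails  (r4,s4):fails  (r5,s1):fails  (r5,s4):fails  (r6,s1):fails  (r6,s2):fails  (r7,s3):fails
Scope holds for no restrictor pair, so the sentence is true.

True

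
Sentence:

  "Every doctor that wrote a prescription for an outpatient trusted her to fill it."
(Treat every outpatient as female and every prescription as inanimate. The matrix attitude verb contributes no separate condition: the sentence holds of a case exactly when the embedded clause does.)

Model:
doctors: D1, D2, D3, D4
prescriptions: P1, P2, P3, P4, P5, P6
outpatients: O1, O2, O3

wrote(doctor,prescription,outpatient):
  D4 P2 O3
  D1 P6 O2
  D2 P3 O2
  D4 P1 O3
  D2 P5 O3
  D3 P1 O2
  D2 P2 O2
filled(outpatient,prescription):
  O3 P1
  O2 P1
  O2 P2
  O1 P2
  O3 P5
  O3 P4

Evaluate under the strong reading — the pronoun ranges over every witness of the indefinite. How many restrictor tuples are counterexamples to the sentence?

3

"her" takes "an outpatient" as antecedent and "it" takes "a prescription"; both are donkey pronouns co-varying with the restrictor.
Strong reading: for every (d,p,o) with wrote(d,p,o), filled(o,p).
Restrictor triples: (D1,P6,O2)→filled(O2,P6) ✗  (D2,P2,O2)→filled(O2,P2) ✓  (D2,P3,O2)→filled(O2,P3) ✗  (D2,P5,O3)→filled(O3,P5) ✓  (D3,P1,O2)→filled(O2,P1) ✓  (D4,P1,O3)→filled(O3,P1) ✓  (D4,P2,O3)→filled(O3,P2) ✗
Counterexamples (restrictor triples failing the scope): 3.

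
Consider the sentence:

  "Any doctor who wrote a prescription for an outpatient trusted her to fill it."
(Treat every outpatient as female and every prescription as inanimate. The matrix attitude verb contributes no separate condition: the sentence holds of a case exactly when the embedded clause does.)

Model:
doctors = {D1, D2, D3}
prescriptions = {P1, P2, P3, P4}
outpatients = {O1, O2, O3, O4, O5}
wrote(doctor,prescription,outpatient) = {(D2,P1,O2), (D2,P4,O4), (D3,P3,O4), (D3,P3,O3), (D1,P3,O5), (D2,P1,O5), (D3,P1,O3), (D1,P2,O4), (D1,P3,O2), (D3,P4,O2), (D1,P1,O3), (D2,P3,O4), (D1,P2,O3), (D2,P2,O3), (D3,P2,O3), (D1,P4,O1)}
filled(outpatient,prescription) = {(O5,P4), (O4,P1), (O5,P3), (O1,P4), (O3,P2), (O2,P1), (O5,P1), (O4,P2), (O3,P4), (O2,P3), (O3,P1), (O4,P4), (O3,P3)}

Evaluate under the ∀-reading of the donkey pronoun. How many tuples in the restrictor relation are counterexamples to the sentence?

"her" takes "an outpatient" as antecedent and "it" takes "a prescription"; both are donkey pronouns co-varying with the restrictor.
Strong reading: for every (d,p,o) with wrote(d,p,o), filled(o,p).
Restrictor triples: (D1,P1,O3)→filled(O3,P1) ✓  (D1,P2,O3)→filled(O3,P2) ✓  (D1,P2,O4)→filled(O4,P2) ✓  (D1,P3,O2)→filled(O2,P3) ✓  (D1,P3,O5)→filled(O5,P3) ✓  (D1,P4,O1)→filled(O1,P4) ✓  (D2,P1,O2)→filled(O2,P1) ✓  (D2,P1,O5)→filled(O5,P1) ✓  (D2,P2,O3)→filled(O3,P2) ✓  (D2,P3,O4)→filled(O4,P3) ✗  (D2,P4,O4)→filled(O4,P4) ✓  (D3,P1,O3)→filled(O3,P1) ✓  (D3,P2,O3)→filled(O3,P2) ✓  (D3,P3,O3)→filled(O3,P3) ✓  (D3,P3,O4)→filled(O4,P3) ✗  (D3,P4,O2)→filled(O2,P4) ✗
Counterexamples (restrictor triples failing the scope): 3.

3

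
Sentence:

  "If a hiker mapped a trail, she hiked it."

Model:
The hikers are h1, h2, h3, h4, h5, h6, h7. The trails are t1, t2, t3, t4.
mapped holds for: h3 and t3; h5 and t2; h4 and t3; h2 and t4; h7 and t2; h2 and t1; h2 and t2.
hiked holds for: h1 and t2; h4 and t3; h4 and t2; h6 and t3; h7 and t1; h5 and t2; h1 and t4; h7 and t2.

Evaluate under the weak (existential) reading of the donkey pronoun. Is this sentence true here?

False

"it" takes "a trail" as antecedent — a donkey pronoun bound across the clause boundary.
Weak reading: every hiker h with some mapped-trail has at least one mapped-trail t such that hiked(h,t).
Per hiker: h2:✗  h3:✗  h4:✓  h5:✓  h7:✓
h2 has no witness among its mapped-trails.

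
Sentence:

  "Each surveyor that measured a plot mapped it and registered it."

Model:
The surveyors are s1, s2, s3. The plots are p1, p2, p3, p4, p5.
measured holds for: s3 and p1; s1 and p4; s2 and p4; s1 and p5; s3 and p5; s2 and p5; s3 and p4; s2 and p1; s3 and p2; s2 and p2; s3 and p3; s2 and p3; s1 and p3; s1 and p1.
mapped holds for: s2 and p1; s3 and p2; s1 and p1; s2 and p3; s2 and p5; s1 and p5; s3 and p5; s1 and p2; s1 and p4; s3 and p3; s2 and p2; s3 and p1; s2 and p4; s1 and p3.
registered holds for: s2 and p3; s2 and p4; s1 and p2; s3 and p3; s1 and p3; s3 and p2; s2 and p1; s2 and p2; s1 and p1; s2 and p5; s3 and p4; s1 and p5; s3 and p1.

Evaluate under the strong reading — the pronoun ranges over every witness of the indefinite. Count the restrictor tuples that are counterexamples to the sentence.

3

"it" takes "a plot" as antecedent — a donkey pronoun bound across the clause boundary.
Strong reading: for every (s,p) with measured(s,p), mapped(s,p) ∧ registered(s,p).
Restrictor pairs: (s1,p1) ✓  (s1,p3) ✓  (s1,p4) ✗  (s1,p5) ✓  (s2,p1) ✓  (s2,p2) ✓  (s2,p3) ✓  (s2,p4) ✓  (s2,p5) ✓  (s3,p1) ✓  (s3,p2) ✓  (s3,p3) ✓  (s3,p4) ✗  (s3,p5) ✗
Counterexamples (restrictor pairs failing the scope): 3.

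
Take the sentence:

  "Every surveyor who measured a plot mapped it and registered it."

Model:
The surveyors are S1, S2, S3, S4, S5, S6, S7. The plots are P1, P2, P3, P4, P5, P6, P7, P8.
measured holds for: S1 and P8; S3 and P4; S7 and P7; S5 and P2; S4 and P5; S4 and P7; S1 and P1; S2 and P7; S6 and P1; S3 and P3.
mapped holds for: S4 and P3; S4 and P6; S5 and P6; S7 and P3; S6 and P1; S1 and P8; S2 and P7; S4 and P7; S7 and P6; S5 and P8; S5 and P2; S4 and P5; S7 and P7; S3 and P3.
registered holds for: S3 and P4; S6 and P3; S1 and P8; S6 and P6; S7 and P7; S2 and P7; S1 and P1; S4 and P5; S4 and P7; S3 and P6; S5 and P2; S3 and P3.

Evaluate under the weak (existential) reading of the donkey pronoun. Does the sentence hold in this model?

False

"it" takes "a plot" as antecedent — a donkey pronoun bound across the clause boundary.
Weak reading: every surveyor s with some measured-plot has at least one measured-plot p such that mapped(s,p) ∧ registered(s,p).
Per surveyor: S1:✓  S2:✓  S3:✓  S4:✓  S5:✓  S6:✗  S7:✓
S6 has no witness among its measured-plots.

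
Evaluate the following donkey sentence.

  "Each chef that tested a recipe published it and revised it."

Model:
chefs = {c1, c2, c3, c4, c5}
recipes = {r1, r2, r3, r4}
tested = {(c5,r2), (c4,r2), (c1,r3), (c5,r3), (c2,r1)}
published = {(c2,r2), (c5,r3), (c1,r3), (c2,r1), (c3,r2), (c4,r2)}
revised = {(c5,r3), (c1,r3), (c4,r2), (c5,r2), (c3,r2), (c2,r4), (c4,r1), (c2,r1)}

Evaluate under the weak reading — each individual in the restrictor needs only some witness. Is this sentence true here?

"it" takes "a recipe" as antecedent — a donkey pronoun bound across the clause boundary.
Weak reading: every chef c with some tested-recipe has at least one tested-recipe r such that published(c,r) ∧ revised(c,r).
Per chef: c1:✓  c2:✓  c4:✓  c5:✓
Every chef in the restrictor has a witness.

True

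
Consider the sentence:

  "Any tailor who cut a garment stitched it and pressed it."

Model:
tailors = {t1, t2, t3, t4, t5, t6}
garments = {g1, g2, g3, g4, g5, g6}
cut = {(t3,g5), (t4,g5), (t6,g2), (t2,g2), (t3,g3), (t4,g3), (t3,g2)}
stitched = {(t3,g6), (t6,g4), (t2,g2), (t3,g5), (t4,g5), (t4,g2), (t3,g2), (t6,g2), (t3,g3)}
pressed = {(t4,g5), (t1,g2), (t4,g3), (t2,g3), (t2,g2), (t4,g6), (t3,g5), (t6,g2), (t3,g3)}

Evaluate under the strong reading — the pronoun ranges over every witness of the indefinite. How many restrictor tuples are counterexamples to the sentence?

"it" takes "a garment" as antecedent — a donkey pronoun bound across the clause boundary.
Strong reading: for every (t,g) with cut(t,g), stitched(t,g) ∧ pressed(t,g).
Restrictor pairs: (t2,g2) ✓  (t3,g2) ✗  (t3,g3) ✓  (t3,g5) ✓  (t4,g3) ✗  (t4,g5) ✓  (t6,g2) ✓
Counterexamples (restrictor pairs failing the scope): 2.

2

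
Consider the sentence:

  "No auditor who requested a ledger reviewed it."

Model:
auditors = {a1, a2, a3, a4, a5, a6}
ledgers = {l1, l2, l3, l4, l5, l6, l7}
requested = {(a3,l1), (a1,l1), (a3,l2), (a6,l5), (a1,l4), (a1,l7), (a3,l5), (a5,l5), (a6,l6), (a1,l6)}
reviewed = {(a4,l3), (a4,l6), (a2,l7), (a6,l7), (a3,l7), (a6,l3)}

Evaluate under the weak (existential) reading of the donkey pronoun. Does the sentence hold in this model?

"it" takes "a ledger" as antecedent — a donkey pronoun bound across the clause boundary.
Truth condition: for no (a,l) with requested(a,l) does reviewed(a,l) hold.
Restrictor pairs — does the scope hold? (a1,l1):fails  (a1,l4):fails  (a1,l6):fails  (a1,l7):fails  (a3,l1):fails  (a3,l2):fails  (a3,l5):fails  (a5,l5):fails  (a6,l5):fails  (a6,l6):fails
Scope holds for no restrictor pair, so the sentence is true.

True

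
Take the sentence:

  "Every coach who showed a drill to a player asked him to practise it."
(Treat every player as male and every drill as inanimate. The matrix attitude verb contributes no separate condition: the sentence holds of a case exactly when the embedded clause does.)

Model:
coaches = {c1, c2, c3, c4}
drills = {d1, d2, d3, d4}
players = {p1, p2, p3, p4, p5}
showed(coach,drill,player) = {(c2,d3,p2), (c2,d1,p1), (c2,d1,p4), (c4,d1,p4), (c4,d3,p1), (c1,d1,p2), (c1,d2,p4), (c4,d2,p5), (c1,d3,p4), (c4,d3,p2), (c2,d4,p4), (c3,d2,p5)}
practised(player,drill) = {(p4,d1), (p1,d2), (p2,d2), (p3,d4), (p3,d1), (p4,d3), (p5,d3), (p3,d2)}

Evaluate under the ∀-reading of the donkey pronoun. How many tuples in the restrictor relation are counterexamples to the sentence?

9

"him" takes "a player" as antecedent and "it" takes "a drill"; both are donkey pronouns co-varying with the restrictor.
Strong reading: for every (c,d,p) with showed(c,d,p), practised(p,d).
Restrictor triples: (c1,d1,p2)→practised(p2,d1) ✗  (c1,d2,p4)→practised(p4,d2) ✗  (c1,d3,p4)→practised(p4,d3) ✓  (c2,d1,p1)→practised(p1,d1) ✗  (c2,d1,p4)→practised(p4,d1) ✓  (c2,d3,p2)→practised(p2,d3) ✗  (c2,d4,p4)→practised(p4,d4) ✗  (c3,d2,p5)→practised(p5,d2) ✗  (c4,d1,p4)→practised(p4,d1) ✓  (c4,d2,p5)→practised(p5,d2) ✗  (c4,d3,p1)→practised(p1,d3) ✗  (c4,d3,p2)→practised(p2,d3) ✗
Counterexamples (restrictor triples failing the scope): 9.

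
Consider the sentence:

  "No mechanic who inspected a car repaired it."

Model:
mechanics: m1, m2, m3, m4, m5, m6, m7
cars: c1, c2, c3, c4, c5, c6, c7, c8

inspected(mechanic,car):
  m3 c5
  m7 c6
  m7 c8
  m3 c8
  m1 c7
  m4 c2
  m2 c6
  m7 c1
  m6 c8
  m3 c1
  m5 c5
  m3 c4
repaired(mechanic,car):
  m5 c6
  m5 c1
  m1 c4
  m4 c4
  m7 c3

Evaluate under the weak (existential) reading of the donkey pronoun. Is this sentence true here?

True

"it" takes "a car" as antecedent — a donkey pronoun bound across the clause boundary.
Truth condition: for no (m,c) with inspected(m,c) does repaired(m,c) hold.
Restrictor pairs — does the scope hold? (m1,c7):fails  (m2,c6):fails  (m3,c1):fails  (m3,c4):fails  (m3,c5):fails  (m3,c8):fails  (m4,c2):fails  (m5,c5):fails  (m6,c8):fails  (m7,c1):fails  (m7,c6):fails  (m7,c8):fails
Scope holds for no restrictor pair, so the sentence is true.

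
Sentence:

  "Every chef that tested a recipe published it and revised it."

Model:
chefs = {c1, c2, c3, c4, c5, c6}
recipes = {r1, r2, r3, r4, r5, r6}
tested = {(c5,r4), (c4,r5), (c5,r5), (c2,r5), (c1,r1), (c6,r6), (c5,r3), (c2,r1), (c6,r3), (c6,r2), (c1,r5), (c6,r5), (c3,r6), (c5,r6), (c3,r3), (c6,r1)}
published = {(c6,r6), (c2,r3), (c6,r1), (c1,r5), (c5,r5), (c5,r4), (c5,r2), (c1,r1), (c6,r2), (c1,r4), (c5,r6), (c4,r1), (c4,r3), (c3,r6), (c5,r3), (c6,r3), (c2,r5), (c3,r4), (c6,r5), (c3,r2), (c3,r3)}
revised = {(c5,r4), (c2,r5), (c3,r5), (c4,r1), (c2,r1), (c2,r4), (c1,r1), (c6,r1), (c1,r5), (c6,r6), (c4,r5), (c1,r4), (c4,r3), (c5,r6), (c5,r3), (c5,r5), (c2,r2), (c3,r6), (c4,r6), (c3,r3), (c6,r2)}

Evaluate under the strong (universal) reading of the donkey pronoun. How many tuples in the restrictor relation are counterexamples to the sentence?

4

"it" takes "a recipe" as antecedent — a donkey pronoun bound across the clause boundary.
Strong reading: for every (c,r) with tested(c,r), published(c,r) ∧ revised(c,r).
Restrictor pairs: (c1,r1) ✓  (c1,r5) ✓  (c2,r1) ✗  (c2,r5) ✓  (c3,r3) ✓  (c3,r6) ✓  (c4,r5) ✗  (c5,r3) ✓  (c5,r4) ✓  (c5,r5) ✓  (c5,r6) ✓  (c6,r1) ✓  (c6,r2) ✓  (c6,r3) ✗  (c6,r5) ✗  (c6,r6) ✓
Counterexamples (restrictor pairs failing the scope): 4.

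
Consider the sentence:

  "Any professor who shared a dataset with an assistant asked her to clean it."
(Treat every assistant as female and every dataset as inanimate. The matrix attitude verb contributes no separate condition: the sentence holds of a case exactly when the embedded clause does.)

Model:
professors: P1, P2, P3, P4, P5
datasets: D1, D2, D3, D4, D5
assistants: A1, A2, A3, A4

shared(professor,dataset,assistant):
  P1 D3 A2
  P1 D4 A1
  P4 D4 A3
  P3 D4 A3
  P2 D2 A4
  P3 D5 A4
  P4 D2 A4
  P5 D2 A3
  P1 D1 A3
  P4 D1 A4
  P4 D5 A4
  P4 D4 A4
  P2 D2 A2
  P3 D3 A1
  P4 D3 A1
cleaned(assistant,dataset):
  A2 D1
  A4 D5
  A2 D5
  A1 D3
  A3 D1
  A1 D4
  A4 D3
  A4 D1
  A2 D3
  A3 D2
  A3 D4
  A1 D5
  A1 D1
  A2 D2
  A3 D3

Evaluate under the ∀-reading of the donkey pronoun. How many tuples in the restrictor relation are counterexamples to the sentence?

"her" takes "an assistant" as antecedent and "it" takes "a dataset"; both are donkey pronouns co-varying with the restrictor.
Strong reading: for every (p,d,a) with shared(p,d,a), cleaned(a,d).
Restrictor triples: (P1,D1,A3)→cleaned(A3,D1) ✓  (P1,D3,A2)→cleaned(A2,D3) ✓  (P1,D4,A1)→cleaned(A1,D4) ✓  (P2,D2,A2)→cleaned(A2,D2) ✓  (P2,D2,A4)→cleaned(A4,D2) ✗  (P3,D3,A1)→cleaned(A1,D3) ✓  (P3,D4,A3)→cleaned(A3,D4) ✓  (P3,D5,A4)→cleaned(A4,D5) ✓  (P4,D1,A4)→cleaned(A4,D1) ✓  (P4,D2,A4)→cleaned(A4,D2) ✗  (P4,D3,A1)→cleaned(A1,D3) ✓  (P4,D4,A3)→cleaned(A3,D4) ✓  (P4,D4,A4)→cleaned(A4,D4) ✗  (P4,D5,A4)→cleaned(A4,D5) ✓  (P5,D2,A3)→cleaned(A3,D2) ✓
Counterexamples (restrictor triples failing the scope): 3.

3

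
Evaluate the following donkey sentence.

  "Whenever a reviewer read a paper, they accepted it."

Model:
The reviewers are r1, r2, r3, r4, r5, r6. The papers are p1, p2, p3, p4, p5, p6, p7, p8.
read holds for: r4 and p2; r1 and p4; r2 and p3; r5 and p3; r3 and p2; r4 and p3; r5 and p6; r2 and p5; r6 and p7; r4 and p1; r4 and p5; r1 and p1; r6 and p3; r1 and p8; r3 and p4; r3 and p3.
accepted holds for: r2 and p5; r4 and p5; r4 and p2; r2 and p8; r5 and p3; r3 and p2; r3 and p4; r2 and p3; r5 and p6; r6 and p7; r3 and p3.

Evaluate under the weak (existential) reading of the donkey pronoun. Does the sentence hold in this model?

"it" takes "a paper" as antecedent — a donkey pronoun bound across the clause boundary.
Weak reading: every reviewer r with some read-paper has at least one read-paper p such that accepted(r,p).
Per reviewer: r1:✗  r2:✓  r3:✓  r4:✓  r5:✓  r6:✓
r1 has no witness among its read-papers.

False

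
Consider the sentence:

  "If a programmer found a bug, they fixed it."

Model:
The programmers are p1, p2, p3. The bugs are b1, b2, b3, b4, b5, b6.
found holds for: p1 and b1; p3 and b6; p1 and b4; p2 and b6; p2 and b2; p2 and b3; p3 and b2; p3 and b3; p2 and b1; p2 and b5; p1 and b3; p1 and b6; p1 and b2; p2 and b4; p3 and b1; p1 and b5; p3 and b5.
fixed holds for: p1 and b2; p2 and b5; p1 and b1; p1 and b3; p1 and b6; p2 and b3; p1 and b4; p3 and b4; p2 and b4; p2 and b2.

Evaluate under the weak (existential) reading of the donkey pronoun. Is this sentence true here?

"it" takes "a bug" as antecedent — a donkey pronoun bound across the clause boundary.
Weak reading: every programmer p with some found-bug has at least one found-bug b such that fixed(p,b).
Per programmer: p1:✓  p2:✓  p3:✗
p3 has no witness among its found-bugs.

False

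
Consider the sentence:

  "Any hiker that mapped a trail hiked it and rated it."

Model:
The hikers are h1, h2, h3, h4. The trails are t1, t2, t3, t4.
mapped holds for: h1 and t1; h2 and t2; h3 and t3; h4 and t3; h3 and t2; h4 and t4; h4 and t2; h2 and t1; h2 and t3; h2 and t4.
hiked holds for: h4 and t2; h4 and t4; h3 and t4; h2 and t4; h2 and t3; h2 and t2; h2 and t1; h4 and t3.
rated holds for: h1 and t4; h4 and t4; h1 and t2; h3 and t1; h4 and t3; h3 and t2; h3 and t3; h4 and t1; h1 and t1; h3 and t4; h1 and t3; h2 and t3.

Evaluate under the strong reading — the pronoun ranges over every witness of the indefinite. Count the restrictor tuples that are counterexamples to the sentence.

7

"it" takes "a trail" as antecedent — a donkey pronoun bound across the clause boundary.
Strong reading: for every (h,t) with mapped(h,t), hiked(h,t) ∧ rated(h,t).
Restrictor pairs: (h1,t1) ✗  (h2,t1) ✗  (h2,t2) ✗  (h2,t3) ✓  (h2,t4) ✗  (h3,t2) ✗  (h3,t3) ✗  (h4,t2) ✗  (h4,t3) ✓  (h4,t4) ✓
Counterexamples (restrictor pairs failing the scope): 7.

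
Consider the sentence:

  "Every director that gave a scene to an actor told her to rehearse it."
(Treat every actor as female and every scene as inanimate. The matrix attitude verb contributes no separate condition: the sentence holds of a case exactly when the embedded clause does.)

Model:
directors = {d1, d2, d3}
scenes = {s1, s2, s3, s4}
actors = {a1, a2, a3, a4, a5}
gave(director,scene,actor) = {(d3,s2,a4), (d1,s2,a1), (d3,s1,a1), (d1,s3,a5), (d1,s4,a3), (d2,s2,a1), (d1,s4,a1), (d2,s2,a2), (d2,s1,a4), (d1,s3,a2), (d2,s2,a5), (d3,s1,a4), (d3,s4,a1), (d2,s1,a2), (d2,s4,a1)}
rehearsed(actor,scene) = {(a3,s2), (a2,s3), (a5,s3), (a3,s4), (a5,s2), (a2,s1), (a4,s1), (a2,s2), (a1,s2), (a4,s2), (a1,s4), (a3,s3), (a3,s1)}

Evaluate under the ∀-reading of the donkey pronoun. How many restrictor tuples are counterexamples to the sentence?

1

"her" takes "an actor" as antecedent and "it" takes "a scene"; both are donkey pronouns co-varying with the restrictor.
Strong reading: for every (d,s,a) with gave(d,s,a), rehearsed(a,s).
Restrictor triples: (d1,s2,a1)→rehearsed(a1,s2) ✓  (d1,s3,a2)→rehearsed(a2,s3) ✓  (d1,s3,a5)→rehearsed(a5,s3) ✓  (d1,s4,a1)→rehearsed(a1,s4) ✓  (d1,s4,a3)→rehearsed(a3,s4) ✓  (d2,s1,a2)→rehearsed(a2,s1) ✓  (d2,s1,a4)→rehearsed(a4,s1) ✓  (d2,s2,a1)→rehearsed(a1,s2) ✓  (d2,s2,a2)→rehearsed(a2,s2) ✓  (d2,s2,a5)→rehearsed(a5,s2) ✓  (d2,s4,a1)→rehearsed(a1,s4) ✓  (d3,s1,a1)→rehearsed(a1,s1) ✗  (d3,s1,a4)→rehearsed(a4,s1) ✓  (d3,s2,a4)→rehearsed(a4,s2) ✓  (d3,s4,a1)→rehearsed(a1,s4) ✓
Counterexamples (restrictor triples failing the scope): 1.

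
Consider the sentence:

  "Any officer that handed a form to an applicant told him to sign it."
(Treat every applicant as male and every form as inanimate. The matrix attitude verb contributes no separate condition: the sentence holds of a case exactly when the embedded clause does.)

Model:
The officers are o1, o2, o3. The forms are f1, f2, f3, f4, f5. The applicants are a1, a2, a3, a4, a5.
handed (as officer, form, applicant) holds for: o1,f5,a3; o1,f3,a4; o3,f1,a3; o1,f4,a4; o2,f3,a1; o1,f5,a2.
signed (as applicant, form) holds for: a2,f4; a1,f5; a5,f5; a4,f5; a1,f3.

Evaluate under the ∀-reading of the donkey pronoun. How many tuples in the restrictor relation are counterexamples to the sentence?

5

"him" takes "an applicant" as antecedent and "it" takes "a form"; both are donkey pronouns co-varying with the restrictor.
Strong reading: for every (o,f,a) with handed(o,f,a), signed(a,f).
Restrictor triples: (o1,f3,a4)→signed(a4,f3) ✗  (o1,f4,a4)→signed(a4,f4) ✗  (o1,f5,a2)→signed(a2,f5) ✗  (o1,f5,a3)→signed(a3,f5) ✗  (o2,f3,a1)→signed(a1,f3) ✓  (o3,f1,a3)→signed(a3,f1) ✗
Counterexamples (restrictor triples failing the scope): 5.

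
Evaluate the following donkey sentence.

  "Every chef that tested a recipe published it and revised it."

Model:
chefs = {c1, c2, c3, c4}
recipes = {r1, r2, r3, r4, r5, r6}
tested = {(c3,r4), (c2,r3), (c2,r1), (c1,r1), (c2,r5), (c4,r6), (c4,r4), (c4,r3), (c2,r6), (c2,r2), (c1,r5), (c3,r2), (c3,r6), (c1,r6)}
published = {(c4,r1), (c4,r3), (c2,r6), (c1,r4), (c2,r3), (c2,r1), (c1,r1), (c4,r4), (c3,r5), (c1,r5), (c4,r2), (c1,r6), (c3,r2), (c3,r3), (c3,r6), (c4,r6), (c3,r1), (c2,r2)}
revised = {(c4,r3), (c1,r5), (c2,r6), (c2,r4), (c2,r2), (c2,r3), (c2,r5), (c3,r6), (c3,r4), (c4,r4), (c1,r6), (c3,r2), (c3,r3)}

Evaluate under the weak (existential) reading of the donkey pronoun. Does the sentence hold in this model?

True

"it" takes "a recipe" as antecedent — a donkey pronoun bound across the clause boundary.
Weak reading: every chef c with some tested-recipe has at least one tested-recipe r such that published(c,r) ∧ revised(c,r).
Per chef: c1:✓  c2:✓  c3:✓  c4:✓
Every chef in the restrictor has a witness.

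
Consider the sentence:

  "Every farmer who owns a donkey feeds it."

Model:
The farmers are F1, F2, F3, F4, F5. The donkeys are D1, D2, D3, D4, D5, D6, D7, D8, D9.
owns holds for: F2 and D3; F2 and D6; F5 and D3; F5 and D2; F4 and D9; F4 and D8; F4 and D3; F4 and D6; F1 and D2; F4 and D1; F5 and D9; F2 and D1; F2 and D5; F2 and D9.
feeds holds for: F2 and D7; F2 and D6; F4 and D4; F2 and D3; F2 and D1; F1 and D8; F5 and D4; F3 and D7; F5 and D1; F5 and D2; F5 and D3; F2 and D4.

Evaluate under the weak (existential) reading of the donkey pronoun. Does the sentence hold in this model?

False

"it" takes "a donkey" as antecedent — a donkey pronoun bound across the clause boundary.
Weak reading: every farmer f with some owns-donkey has at least one owns-donkey d such that feeds(f,d).
Per farmer: F1:✗  F2:✓  F4:✗  F5:✓
F1 has no witness among its owns-donkeys.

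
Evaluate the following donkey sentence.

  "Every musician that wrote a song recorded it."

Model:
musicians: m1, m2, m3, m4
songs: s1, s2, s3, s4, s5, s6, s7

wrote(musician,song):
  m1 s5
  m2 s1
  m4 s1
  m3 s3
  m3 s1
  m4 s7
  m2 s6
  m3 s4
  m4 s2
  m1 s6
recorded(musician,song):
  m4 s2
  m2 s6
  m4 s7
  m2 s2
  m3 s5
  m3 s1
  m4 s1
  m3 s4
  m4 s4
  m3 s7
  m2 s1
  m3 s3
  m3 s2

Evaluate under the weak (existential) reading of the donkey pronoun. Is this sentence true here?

False

"it" takes "a song" as antecedent — a donkey pronoun bound across the clause boundary.
Weak reading: every musician m with some wrote-song has at least one wrote-song s such that recorded(m,s).
Per musician: m1:✗  m2:✓  m3:✓  m4:✓
m1 has no witness among its wrote-songs.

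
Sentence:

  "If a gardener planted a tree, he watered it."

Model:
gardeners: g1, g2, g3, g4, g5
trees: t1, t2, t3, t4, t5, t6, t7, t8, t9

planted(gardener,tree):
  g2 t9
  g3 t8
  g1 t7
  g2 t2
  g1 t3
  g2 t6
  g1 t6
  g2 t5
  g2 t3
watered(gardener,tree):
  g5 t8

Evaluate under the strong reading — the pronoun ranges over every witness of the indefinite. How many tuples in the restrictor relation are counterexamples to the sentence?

"it" takes "a tree" as antecedent — a donkey pronoun bound across the clause boundary.
Strong reading: for every (g,t) with planted(g,t), watered(g,t).
Restrictor pairs: (g1,t3) ✗  (g1,t6) ✗  (g1,t7) ✗  (g2,t2) ✗  (g2,t3) ✗  (g2,t5) ✗  (g2,t6) ✗  (g2,t9) ✗  (g3,t8) ✗
Counterexamples (restrictor pairs failing the scope): 9.

9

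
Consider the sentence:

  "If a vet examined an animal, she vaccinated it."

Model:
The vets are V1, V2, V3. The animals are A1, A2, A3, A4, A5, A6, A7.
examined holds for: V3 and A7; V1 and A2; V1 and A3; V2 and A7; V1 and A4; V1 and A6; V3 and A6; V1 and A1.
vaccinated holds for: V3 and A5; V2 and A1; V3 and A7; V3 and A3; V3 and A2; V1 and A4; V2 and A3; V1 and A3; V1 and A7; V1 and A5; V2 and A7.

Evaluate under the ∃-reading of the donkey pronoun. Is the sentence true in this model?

True

"it" takes "an animal" as antecedent — a donkey pronoun bound across the clause boundary.
Weak reading: every vet v with some examined-animal has at least one examined-animal a such that vaccinated(v,a).
Per vet: V1:✓  V2:✓  V3:✓
Every vet in the restrictor has a witness.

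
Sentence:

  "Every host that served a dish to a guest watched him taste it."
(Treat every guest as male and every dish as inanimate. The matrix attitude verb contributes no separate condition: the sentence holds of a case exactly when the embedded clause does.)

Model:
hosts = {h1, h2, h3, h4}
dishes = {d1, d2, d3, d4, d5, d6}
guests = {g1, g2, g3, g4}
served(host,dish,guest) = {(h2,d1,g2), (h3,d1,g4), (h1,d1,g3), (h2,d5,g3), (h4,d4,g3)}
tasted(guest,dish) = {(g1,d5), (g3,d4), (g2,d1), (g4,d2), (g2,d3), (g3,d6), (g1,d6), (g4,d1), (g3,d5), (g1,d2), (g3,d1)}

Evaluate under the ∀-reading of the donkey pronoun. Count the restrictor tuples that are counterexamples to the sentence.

0

"him" takes "a guest" as antecedent and "it" takes "a dish"; both are donkey pronouns co-varying with the restrictor.
Strong reading: for every (h,d,g) with served(h,d,g), tasted(g,d).
Restrictor triples: (h1,d1,g3)→tasted(g3,d1) ✓  (h2,d1,g2)→tasted(g2,d1) ✓  (h2,d5,g3)→tasted(g3,d5) ✓  (h3,d1,g4)→tasted(g4,d1) ✓  (h4,d4,g3)→tasted(g3,d4) ✓
Counterexamples (restrictor triples failing the scope): 0.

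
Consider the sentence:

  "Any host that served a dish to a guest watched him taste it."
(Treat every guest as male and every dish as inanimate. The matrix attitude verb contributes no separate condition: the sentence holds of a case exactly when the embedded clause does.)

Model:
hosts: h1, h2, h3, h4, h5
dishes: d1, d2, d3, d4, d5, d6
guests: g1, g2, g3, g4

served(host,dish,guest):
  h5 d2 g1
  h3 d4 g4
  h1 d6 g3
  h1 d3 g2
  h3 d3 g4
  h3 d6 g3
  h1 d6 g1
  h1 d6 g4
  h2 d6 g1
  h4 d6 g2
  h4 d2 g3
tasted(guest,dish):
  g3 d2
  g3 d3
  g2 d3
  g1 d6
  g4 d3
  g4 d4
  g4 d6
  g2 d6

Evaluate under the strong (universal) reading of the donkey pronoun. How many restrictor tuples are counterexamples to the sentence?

3

"him" takes "a guest" as antecedent and "it" takes "a dish"; both are donkey pronouns co-varying with the restrictor.
Strong reading: for every (h,d,g) with served(h,d,g), tasted(g,d).
Restrictor triples: (h1,d3,g2)→tasted(g2,d3) ✓  (h1,d6,g1)→tasted(g1,d6) ✓  (h1,d6,g3)→tasted(g3,d6) ✗  (h1,d6,g4)→tasted(g4,d6) ✓  (h2,d6,g1)→tasted(g1,d6) ✓  (h3,d3,g4)→tasted(g4,d3) ✓  (h3,d4,g4)→tasted(g4,d4) ✓  (h3,d6,g3)→tasted(g3,d6) ✗  (h4,d2,g3)→tasted(g3,d2) ✓  (h4,d6,g2)→tasted(g2,d6) ✓  (h5,d2,g1)→tasted(g1,d2) ✗
Counterexamples (restrictor triples failing the scope): 3.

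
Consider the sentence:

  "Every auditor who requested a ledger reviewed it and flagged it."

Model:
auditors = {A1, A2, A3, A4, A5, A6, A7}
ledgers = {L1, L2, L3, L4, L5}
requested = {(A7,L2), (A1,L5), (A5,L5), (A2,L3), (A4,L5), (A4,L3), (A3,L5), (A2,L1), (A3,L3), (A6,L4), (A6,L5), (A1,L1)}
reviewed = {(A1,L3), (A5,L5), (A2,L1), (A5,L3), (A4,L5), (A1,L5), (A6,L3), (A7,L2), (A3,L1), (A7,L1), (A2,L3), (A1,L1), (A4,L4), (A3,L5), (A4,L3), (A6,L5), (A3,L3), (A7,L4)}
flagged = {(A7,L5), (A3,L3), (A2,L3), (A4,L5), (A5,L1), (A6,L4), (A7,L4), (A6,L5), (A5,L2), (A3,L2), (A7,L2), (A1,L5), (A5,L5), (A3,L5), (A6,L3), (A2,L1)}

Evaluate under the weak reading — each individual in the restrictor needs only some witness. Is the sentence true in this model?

"it" takes "a ledger" as antecedent — a donkey pronoun bound across the clause boundary.
Weak reading: every auditor a with some requested-ledger has at least one requested-ledger l such that reviewed(a,l) ∧ flagged(a,l).
Per auditor: A1:✓  A2:✓  A3:✓  A4:✓  A5:✓  A6:✓  A7:✓
Every auditor in the restrictor has a witness.

True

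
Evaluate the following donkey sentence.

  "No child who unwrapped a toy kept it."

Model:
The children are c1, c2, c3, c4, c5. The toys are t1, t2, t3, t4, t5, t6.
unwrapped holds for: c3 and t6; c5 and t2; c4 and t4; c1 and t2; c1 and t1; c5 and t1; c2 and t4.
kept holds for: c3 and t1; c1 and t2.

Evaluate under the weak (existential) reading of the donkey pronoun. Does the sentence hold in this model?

"it" takes "a toy" as antecedent — a donkey pronoun bound across the clause boundary.
Truth condition: for no (c,t) with unwrapped(c,t) does kept(c,t) hold.
Restrictor pairs — does the scope hold? (c1,t1):fails  (c1,t2):holds  (c2,t4):fails  (c3,t6):fails  (c4,t4):fails  (c5,t1):fails  (c5,t2):fails
Scope holds for 1 pair(s), so the sentence is false.

False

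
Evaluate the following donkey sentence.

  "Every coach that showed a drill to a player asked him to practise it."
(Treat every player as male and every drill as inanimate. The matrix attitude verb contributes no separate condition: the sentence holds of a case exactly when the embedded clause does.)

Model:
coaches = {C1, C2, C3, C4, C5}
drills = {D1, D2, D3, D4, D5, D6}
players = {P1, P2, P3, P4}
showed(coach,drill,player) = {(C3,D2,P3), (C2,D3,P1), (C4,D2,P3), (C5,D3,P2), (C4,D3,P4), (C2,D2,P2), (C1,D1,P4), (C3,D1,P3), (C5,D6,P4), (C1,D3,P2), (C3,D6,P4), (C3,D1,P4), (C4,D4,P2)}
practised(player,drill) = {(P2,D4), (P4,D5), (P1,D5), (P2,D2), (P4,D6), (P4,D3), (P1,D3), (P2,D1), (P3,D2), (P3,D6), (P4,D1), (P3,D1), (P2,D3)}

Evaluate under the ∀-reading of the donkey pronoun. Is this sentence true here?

"him" takes "a player" as antecedent and "it" takes "a drill"; both are donkey pronouns co-varying with the restrictor.
Strong reading: for every (c,d,p) with showed(c,d,p), practised(p,d).
Restrictor triples: (C1,D1,P4)→practised(P4,D1) ✓  (C1,D3,P2)→practised(P2,D3) ✓  (C2,D2,P2)→practised(P2,D2) ✓  (C2,D3,P1)→practised(P1,D3) ✓  (C3,D1,P3)→practised(P3,D1) ✓  (C3,D1,P4)→practised(P4,D1) ✓  (C3,D2,P3)→practised(P3,D2) ✓  (C3,D6,P4)→practised(P4,D6) ✓  (C4,D2,P3)→practised(P3,D2) ✓  (C4,D3,P4)→practised(P4,D3) ✓  (C4,D4,P2)→practised(P2,D4) ✓  (C5,D3,P2)→practised(P2,D3) ✓  (C5,D6,P4)→practised(P4,D6) ✓
Every restrictor triple satisfies the scope.

True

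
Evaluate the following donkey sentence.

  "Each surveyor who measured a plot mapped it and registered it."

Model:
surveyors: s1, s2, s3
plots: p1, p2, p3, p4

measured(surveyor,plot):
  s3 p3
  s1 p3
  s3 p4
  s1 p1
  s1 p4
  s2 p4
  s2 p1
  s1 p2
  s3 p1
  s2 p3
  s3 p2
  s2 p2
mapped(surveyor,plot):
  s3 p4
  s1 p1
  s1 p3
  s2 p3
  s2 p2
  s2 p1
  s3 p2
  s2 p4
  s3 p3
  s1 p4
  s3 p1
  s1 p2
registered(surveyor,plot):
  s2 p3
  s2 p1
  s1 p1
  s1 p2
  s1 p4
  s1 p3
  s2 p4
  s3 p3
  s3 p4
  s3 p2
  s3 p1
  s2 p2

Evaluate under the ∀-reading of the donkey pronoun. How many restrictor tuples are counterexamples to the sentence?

"it" takes "a plot" as antecedent — a donkey pronoun bound across the clause boundary.
Strong reading: for every (s,p) with measured(s,p), mapped(s,p) ∧ registered(s,p).
Restrictor pairs: (s1,p1) ✓  (s1,p2) ✓  (s1,p3) ✓  (s1,p4) ✓  (s2,p1) ✓  (s2,p2) ✓  (s2,p3) ✓  (s2,p4) ✓  (s3,p1) ✓  (s3,p2) ✓  (s3,p3) ✓  (s3,p4) ✓
Counterexamples (restrictor pairs failing the scope): 0.

0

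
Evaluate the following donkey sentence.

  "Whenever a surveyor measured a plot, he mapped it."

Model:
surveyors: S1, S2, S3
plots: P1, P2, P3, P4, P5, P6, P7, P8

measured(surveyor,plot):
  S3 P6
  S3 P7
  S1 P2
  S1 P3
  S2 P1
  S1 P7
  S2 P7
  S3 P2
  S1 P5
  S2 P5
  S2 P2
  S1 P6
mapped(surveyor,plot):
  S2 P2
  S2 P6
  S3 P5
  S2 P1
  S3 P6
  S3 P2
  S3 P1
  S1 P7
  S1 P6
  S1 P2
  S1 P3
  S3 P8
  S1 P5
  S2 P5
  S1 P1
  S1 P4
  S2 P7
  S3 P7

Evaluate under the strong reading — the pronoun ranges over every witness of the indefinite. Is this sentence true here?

"it" takes "a plot" as antecedent — a donkey pronoun bound across the clause boundary.
Strong reading: for every (s,p) with measured(s,p), mapped(s,p).
Restrictor pairs: (S1,P2) ✓  (S1,P3) ✓  (S1,P5) ✓  (S1,P6) ✓  (S1,P7) ✓  (S2,P1) ✓  (S2,P2) ✓  (S2,P5) ✓  (S2,P7) ✓  (S3,P2) ✓  (S3,P6) ✓  (S3,P7) ✓
Every restrictor pair satisfies the scope.

True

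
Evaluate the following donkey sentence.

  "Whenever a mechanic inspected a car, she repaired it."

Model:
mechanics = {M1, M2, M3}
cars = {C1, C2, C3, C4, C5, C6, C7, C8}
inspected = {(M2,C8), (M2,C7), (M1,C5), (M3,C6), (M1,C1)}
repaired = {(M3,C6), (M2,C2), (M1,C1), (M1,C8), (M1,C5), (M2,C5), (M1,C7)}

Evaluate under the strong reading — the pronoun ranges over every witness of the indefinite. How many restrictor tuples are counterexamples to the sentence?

2

"it" takes "a car" as antecedent — a donkey pronoun bound across the clause boundary.
Strong reading: for every (m,c) with inspected(m,c), repaired(m,c).
Restrictor pairs: (M1,C1) ✓  (M1,C5) ✓  (M2,C7) ✗  (M2,C8) ✗  (M3,C6) ✓
Counterexamples (restrictor pairs failing the scope): 2.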